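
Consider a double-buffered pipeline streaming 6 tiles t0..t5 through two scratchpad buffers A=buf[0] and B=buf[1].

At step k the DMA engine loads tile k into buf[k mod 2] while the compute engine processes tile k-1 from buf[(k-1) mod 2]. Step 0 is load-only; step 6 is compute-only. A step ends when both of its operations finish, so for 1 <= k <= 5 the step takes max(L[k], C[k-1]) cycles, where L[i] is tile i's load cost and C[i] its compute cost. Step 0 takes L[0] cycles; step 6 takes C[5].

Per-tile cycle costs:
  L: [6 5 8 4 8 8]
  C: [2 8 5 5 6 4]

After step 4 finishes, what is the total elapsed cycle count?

step 0: L[0]=6 → dur=6, Σ=6 | A=load:t0 B=idle [load-only]
step 1: L[1]=5 C[0]=2 → dur=5, Σ=11 | A=compute:t0 B=load:t1 [load-bound]
step 2: L[2]=8 C[1]=8 → dur=8, Σ=19 | A=load:t2 B=compute:t1 [tied]
step 3: L[3]=4 C[2]=5 → dur=5, Σ=24 | A=compute:t2 B=load:t3 [compute-bound]
step 4: L[4]=8 C[3]=5 → dur=8, Σ=32 | A=load:t4 B=compute:t3 [load-bound]
step 5: L[5]=8 C[4]=6 → dur=8, Σ=40 | A=compute:t4 B=load:t5 [load-bound]
step 6: C[5]=4 → dur=4, Σ=44 | A=idle B=compute:t5 [compute-only]

end_cycle[4] = 32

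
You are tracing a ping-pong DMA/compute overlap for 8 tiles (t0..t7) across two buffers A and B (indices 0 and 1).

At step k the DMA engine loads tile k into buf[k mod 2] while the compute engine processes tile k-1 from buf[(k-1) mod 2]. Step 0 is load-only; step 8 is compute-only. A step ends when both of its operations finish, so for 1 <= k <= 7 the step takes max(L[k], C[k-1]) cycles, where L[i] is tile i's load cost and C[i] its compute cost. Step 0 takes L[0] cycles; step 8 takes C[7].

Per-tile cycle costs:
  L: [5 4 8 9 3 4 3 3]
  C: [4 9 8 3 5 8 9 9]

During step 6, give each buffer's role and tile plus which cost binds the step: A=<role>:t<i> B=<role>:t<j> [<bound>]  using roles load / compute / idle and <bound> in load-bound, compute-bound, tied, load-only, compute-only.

step 6: A=load:t6 B=compute:t5 [compute-bound]

[0] DMA t0→A (5c) ∥ CU idle ⇒ 5c, clock 5
[1] DMA t1→B (4c) ∥ CU A:t0 (4c) ⇒ 4c, clock 9
[2] DMA t2→A (8c) ∥ CU B:t1 (9c) ⇒ 9c, clock 18
[3] DMA t3→B (9c) ∥ CU A:t2 (8c) ⇒ 9c, clock 27
[4] DMA t4→A (3c) ∥ CU B:t3 (3c) ⇒ 3c, clock 30
[5] DMA t5→B (4c) ∥ CU A:t4 (5c) ⇒ 5c, clock 35
[6] DMA t6→A (3c) ∥ CU B:t5 (8c) ⇒ 8c, clock 43
[7] DMA t7→B (3c) ∥ CU A:t6 (9c) ⇒ 9c, clock 52
[8] DMA idle ∥ CU B:t7 (9c) ⇒ 9c, clock 61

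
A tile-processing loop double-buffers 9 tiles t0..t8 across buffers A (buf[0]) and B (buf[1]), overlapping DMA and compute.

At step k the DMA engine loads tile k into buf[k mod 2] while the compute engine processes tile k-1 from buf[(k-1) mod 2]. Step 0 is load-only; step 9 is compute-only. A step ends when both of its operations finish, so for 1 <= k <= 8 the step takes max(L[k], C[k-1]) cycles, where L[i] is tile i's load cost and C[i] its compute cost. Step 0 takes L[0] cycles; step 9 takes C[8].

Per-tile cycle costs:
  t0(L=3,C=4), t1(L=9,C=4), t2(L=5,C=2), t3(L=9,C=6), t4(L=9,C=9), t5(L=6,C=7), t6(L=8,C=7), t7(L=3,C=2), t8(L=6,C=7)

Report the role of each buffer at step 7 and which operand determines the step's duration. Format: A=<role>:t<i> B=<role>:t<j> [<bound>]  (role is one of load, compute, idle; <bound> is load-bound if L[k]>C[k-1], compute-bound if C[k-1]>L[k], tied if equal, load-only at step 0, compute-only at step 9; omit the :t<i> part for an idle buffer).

[0] DMA t0→A (3c) ∥ CU idle ⇒ 3c, clock 3
[1] DMA t1→B (9c) ∥ CU A:t0 (4c) ⇒ 9c, clock 12
[2] DMA t2→A (5c) ∥ CU B:t1 (4c) ⇒ 5c, clock 17
[3] DMA t3→B (9c) ∥ CU A:t2 (2c) ⇒ 9c, clock 26
[4] DMA t4→A (9c) ∥ CU B:t3 (6c) ⇒ 9c, clock 35
[5] DMA t5→B (6c) ∥ CU A:t4 (9c) ⇒ 9c, clock 44
[6] DMA t6→A (8c) ∥ CU B:t5 (7c) ⇒ 8c, clock 52
[7] DMA t7→B (3c) ∥ CU A:t6 (7c) ⇒ 7c, clock 59
[8] DMA t8→A (6c) ∥ CU B:t7 (2c) ⇒ 6c, clock 65
[9] DMA idle ∥ CU A:t8 (7c) ⇒ 7c, clock 72

step 7: A=compute:t6 B=load:t7 [compute-bound]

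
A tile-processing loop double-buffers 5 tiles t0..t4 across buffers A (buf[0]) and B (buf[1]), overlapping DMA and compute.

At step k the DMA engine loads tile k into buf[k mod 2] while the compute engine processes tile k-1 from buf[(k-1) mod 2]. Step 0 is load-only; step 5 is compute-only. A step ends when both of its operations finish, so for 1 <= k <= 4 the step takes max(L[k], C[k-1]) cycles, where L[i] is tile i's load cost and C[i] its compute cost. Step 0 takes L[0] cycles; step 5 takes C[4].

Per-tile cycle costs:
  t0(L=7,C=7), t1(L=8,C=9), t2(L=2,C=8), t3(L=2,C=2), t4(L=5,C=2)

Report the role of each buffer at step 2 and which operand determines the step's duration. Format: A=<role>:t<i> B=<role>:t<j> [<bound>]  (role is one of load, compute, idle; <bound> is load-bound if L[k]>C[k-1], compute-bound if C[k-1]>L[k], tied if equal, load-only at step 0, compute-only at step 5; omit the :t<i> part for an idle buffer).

step 2: A=load:t2 B=compute:t1 [compute-bound]

[0] DMA t0→A (7c) ∥ CU idle ⇒ 7c, clock 7
[1] DMA t1→B (8c) ∥ CU A:t0 (7c) ⇒ 8c, clock 15
[2] DMA t2→A (2c) ∥ CU B:t1 (9c) ⇒ 9c, clock 24
[3] DMA t3→B (2c) ∥ CU A:t2 (8c) ⇒ 8c, clock 32
[4] DMA t4→A (5c) ∥ CU B:t3 (2c) ⇒ 5c, clock 37
[5] DMA idle ∥ CU A:t4 (2c) ⇒ 2c, clock 39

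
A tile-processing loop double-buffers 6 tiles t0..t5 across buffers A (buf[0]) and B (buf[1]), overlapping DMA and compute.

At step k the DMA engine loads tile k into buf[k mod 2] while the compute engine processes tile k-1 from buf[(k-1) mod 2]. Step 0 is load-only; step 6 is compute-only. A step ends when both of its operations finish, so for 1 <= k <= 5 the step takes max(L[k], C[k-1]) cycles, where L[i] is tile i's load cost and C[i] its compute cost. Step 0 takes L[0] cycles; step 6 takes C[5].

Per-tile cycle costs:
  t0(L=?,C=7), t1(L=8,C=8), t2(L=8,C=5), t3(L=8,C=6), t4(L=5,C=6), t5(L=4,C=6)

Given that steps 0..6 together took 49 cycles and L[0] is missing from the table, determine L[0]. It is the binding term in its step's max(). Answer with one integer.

step 0 | dur = L[0]=? = L[0]  (unknown; binding)
step 1 | dur = max(L[1]=8, C[0]=7) = 8
step 2 | dur = max(L[2]=8, C[1]=8) = 8
step 3 | dur = max(L[3]=8, C[2]=5) = 8
step 4 | dur = max(L[4]=5, C[3]=6) = 6
step 5 | dur = max(L[5]=4, C[4]=6) = 6
step 6 | dur = C[5]=6 = 6
sum of known step durations = 42
dur[0] = total - known = 49 - 42 = 7
L[0] is the binding max in step 0, so L[0] = dur[0] = 7

L[0] = 7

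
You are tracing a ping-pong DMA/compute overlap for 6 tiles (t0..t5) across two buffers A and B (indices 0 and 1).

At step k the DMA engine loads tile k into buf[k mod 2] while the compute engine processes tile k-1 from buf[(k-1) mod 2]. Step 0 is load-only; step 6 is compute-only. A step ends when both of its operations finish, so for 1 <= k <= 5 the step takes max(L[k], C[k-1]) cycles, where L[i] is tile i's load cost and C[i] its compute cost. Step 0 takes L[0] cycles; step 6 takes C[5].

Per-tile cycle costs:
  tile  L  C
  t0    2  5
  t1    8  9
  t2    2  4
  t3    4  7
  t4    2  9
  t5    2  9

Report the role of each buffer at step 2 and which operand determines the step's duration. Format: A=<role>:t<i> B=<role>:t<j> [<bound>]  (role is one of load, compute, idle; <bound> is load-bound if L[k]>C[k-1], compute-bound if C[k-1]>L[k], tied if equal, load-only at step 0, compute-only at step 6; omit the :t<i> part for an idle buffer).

step 2: A=load:t2 B=compute:t1 [compute-bound]

k=0 load=t0/2c comp=- wait=2 total=2
k=1 load=t1/8c comp=t0/5c wait=8 total=10
k=2 load=t2/2c comp=t1/9c wait=9 total=19
k=3 load=t3/4c comp=t2/4c wait=4 total=23
k=4 load=t4/2c comp=t3/7c wait=7 total=30
k=5 load=t5/2c comp=t4/9c wait=9 total=39
k=6 load=- comp=t5/9c wait=9 total=48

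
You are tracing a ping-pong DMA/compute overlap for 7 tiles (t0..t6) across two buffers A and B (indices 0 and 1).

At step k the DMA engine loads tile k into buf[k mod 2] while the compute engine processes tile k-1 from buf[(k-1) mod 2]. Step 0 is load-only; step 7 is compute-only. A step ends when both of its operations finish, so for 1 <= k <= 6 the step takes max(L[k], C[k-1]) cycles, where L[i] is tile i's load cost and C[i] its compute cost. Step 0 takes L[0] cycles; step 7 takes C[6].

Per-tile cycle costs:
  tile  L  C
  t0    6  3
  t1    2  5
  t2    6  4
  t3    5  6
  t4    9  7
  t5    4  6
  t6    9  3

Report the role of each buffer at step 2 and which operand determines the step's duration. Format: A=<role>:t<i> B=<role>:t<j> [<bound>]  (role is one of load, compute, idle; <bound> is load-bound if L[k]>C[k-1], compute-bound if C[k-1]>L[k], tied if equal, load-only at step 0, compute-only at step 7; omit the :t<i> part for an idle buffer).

step 2: A=load:t2 B=compute:t1 [load-bound]

k=0 load=t0/6c comp=- wait=6 total=6
k=1 load=t1/2c comp=t0/3c wait=3 total=9
k=2 load=t2/6c comp=t1/5c wait=6 total=15
k=3 load=t3/5c comp=t2/4c wait=5 total=20
k=4 load=t4/9c comp=t3/6c wait=9 total=29
k=5 load=t5/4c comp=t4/7c wait=7 total=36
k=6 load=t6/9c comp=t5/6c wait=9 total=45
k=7 load=- comp=t6/3c wait=3 total=48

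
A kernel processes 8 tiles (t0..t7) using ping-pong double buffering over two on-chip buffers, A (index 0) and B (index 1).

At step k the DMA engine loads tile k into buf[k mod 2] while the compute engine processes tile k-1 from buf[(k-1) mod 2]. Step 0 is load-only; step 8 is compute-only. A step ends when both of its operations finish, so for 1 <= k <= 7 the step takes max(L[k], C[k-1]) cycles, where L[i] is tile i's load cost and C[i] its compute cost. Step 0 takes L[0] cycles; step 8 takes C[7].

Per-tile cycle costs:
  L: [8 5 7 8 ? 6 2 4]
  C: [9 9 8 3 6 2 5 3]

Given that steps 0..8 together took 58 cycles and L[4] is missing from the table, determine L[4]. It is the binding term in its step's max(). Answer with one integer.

L[4] = 8

step 0 | dur = L[0]=8 = 8
step 1 | dur = max(L[1]=5, C[0]=9) = 9
step 2 | dur = max(L[2]=7, C[1]=9) = 9
step 3 | dur = max(L[3]=8, C[2]=8) = 8
step 4 | dur = max(L[4]=?, C[3]=3) = L[4]  (unknown; binding)
step 5 | dur = max(L[5]=6, C[4]=6) = 6
step 6 | dur = max(L[6]=2, C[5]=2) = 2
step 7 | dur = max(L[7]=4, C[6]=5) = 5
step 8 | dur = C[7]=3 = 3
sum of known step durations = 50
dur[4] = total - known = 58 - 50 = 8
L[4] is the binding max in step 4, so L[4] = dur[4] = 8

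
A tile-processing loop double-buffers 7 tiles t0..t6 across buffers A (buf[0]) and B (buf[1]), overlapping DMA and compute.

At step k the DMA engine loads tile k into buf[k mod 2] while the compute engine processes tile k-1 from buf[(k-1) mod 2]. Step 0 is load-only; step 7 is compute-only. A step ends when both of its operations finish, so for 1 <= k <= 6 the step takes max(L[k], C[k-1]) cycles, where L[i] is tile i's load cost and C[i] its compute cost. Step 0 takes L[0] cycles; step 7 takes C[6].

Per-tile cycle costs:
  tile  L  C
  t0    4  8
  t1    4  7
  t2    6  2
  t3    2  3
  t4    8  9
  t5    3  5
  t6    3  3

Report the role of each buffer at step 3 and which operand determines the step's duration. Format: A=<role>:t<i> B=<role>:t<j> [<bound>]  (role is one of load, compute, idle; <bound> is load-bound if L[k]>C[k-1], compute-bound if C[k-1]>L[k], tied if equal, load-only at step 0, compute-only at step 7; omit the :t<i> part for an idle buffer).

  0. 4=4c; end=4; A:t0 B:-
  1. max(4,8)=8c; end=12; A:t0 B:t1
  2. max(6,7)=7c; end=19; A:t2 B:t1
  3. max(2,2)=2c; end=21; A:t2 B:t3
  4. max(8,3)=8c; end=29; A:t4 B:t3
  5. max(3,9)=9c; end=38; A:t4 B:t5
  6. max(3,5)=5c; end=43; A:t6 B:t5
  7. 3=3c; end=46; A:t6 B:t5

step 3: A=compute:t2 B=load:t3 [tied]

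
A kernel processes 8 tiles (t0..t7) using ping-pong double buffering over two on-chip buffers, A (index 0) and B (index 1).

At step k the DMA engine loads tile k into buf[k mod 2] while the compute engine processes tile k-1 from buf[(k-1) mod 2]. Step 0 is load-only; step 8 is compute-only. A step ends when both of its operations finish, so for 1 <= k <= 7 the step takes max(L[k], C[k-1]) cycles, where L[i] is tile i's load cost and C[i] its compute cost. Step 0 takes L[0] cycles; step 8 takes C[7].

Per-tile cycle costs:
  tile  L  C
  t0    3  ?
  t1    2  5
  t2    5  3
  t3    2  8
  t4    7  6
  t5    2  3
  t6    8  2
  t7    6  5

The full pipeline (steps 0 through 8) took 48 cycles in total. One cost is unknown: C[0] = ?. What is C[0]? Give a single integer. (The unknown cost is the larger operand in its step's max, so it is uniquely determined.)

step 0 = dur = L[0]=3 = 3
step 1 = dur = max(L[1]=2, C[0]=?) = C[0]  (unknown; binding)
step 2 = dur = max(L[2]=5, C[1]=5) = 5
step 3 = dur = max(L[3]=2, C[2]=3) = 3
step 4 = dur = max(L[4]=7, C[3]=8) = 8
step 5 = dur = max(L[5]=2, C[4]=6) = 6
step 6 = dur = max(L[6]=8, C[5]=3) = 8
step 7 = dur = max(L[7]=6, C[6]=2) = 6
step 8 = dur = C[7]=5 = 5
sum of known step durations = 44
dur[1] = total - known = 48 - 44 = 4
C[0] is the binding max in step 1, so C[0] = dur[1] = 4

C[0] = 4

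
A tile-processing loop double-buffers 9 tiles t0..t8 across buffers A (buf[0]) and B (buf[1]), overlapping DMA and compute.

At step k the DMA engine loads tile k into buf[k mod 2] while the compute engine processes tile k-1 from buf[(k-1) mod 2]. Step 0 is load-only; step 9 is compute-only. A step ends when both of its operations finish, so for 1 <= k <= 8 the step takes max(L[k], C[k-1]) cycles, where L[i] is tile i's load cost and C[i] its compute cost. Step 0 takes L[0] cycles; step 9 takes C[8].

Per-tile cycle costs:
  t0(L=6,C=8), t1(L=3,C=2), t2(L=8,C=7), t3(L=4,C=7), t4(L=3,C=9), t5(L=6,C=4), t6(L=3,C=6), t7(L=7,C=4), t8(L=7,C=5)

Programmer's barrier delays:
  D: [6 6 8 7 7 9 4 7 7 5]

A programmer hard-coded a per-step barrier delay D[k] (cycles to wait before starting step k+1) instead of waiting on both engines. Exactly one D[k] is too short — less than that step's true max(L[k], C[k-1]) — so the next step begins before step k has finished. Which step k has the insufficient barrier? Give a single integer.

hazard at step 1

step 0: need L[0]=6 = 6; D[0]=6 ok
step 1: need max(L[1]=3,C[0]=8) = 8; D[1]=6 SHORT
step 2: need max(L[2]=8,C[1]=2) = 8; D[2]=8 ok
step 3: need max(L[3]=4,C[2]=7) = 7; D[3]=7 ok
step 4: need max(L[4]=3,C[3]=7) = 7; D[4]=7 ok
step 5: need max(L[5]=6,C[4]=9) = 9; D[5]=9 ok
step 6: need max(L[6]=3,C[5]=4) = 4; D[6]=4 ok
step 7: need max(L[7]=7,C[6]=6) = 7; D[7]=7 ok
step 8: need max(L[8]=7,C[7]=4) = 7; D[8]=7 ok
step 9: need C[8]=5 = 5; D[9]=5 ok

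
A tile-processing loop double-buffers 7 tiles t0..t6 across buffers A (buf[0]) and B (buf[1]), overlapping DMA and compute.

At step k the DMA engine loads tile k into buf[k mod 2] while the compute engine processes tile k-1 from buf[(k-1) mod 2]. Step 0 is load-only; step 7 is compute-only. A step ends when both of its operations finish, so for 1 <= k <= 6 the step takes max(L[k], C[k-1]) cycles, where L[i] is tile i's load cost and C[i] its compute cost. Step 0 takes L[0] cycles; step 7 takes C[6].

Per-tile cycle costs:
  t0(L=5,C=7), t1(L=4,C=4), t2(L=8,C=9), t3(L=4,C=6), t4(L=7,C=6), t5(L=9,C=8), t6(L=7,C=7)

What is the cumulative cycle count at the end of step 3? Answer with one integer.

end_cycle[3] = 29

[0] DMA t0→A (5c) ∥ CU idle ⇒ 5c, clock 5
[1] DMA t1→B (4c) ∥ CU A:t0 (7c) ⇒ 7c, clock 12
[2] DMA t2→A (8c) ∥ CU B:t1 (4c) ⇒ 8c, clock 20
[3] DMA t3→B (4c) ∥ CU A:t2 (9c) ⇒ 9c, clock 29
[4] DMA t4→A (7c) ∥ CU B:t3 (6c) ⇒ 7c, clock 36
[5] DMA t5→B (9c) ∥ CU A:t4 (6c) ⇒ 9c, clock 45
[6] DMA t6→A (7c) ∥ CU B:t5 (8c) ⇒ 8c, clock 53
[7] DMA idle ∥ CU A:t6 (7c) ⇒ 7c, clock 60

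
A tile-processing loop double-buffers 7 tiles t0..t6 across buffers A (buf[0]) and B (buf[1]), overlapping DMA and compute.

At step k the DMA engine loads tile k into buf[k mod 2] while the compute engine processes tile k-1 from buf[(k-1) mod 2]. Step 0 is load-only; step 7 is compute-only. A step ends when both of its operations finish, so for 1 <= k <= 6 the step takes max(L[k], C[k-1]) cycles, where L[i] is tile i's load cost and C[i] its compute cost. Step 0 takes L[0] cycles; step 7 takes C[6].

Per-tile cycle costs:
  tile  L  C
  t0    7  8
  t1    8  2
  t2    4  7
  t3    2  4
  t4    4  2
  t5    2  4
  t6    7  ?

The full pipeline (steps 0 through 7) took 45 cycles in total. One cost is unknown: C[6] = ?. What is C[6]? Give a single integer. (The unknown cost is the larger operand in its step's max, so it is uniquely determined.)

step 0: dur = L[0]=7 = 7
step 1: dur = max(L[1]=8, C[0]=8) = 8
step 2: dur = max(L[2]=4, C[1]=2) = 4
step 3: dur = max(L[3]=2, C[2]=7) = 7
step 4: dur = max(L[4]=4, C[3]=4) = 4
step 5: dur = max(L[5]=2, C[4]=2) = 2
step 6: dur = max(L[6]=7, C[5]=4) = 7
step 7: dur = C[6]=? = C[6]  (unknown; binding)
sum of known step durations = 39
dur[7] = total - known = 45 - 39 = 6
C[6] is the binding max in step 7, so C[6] = dur[7] = 6

C[6] = 6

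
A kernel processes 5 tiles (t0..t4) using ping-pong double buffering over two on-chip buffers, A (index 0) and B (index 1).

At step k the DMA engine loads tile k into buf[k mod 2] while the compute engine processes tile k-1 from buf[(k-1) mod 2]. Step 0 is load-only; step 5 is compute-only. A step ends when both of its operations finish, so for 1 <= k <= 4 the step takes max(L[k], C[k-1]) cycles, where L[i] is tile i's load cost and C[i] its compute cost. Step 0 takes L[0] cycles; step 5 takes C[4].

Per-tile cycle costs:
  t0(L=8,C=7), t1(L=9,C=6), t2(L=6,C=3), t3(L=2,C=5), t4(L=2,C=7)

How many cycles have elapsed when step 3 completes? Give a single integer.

end_cycle[3] = 26

  0. 8=8c; end=8; A:t0 B:-
  1. max(9,7)=9c; end=17; A:t0 B:t1
  2. max(6,6)=6c; end=23; A:t2 B:t1
  3. max(2,3)=3c; end=26; A:t2 B:t3
  4. max(2,5)=5c; end=31; A:t4 B:t3
  5. 7=7c; end=38; A:t4 B:t3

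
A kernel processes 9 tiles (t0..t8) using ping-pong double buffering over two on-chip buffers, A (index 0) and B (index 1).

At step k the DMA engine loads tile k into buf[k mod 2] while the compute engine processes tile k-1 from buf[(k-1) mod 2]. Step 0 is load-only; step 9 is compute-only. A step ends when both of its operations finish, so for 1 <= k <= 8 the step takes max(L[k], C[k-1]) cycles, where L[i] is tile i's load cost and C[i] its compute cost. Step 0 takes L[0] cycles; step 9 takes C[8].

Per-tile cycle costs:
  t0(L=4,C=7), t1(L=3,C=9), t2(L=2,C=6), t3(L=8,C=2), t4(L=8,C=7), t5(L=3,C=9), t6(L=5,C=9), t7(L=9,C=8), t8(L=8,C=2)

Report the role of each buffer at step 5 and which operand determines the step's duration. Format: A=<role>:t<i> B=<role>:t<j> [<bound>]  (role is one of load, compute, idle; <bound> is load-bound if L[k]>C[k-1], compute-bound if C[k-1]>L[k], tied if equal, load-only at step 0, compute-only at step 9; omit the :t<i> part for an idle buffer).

step 5: A=compute:t4 B=load:t5 [compute-bound]

[0] DMA t0→A (4c) ∥ CU idle ⇒ 4c, clock 4
[1] DMA t1→B (3c) ∥ CU A:t0 (7c) ⇒ 7c, clock 11
[2] DMA t2→A (2c) ∥ CU B:t1 (9c) ⇒ 9c, clock 20
[3] DMA t3→B (8c) ∥ CU A:t2 (6c) ⇒ 8c, clock 28
[4] DMA t4→A (8c) ∥ CU B:t3 (2c) ⇒ 8c, clock 36
[5] DMA t5→B (3c) ∥ CU A:t4 (7c) ⇒ 7c, clock 43
[6] DMA t6→A (5c) ∥ CU B:t5 (9c) ⇒ 9c, clock 52
[7] DMA t7→B (9c) ∥ CU A:t6 (9c) ⇒ 9c, clock 61
[8] DMA t8→A (8c) ∥ CU B:t7 (8c) ⇒ 8c, clock 69
[9] DMA idle ∥ CU A:t8 (2c) ⇒ 2c, clock 71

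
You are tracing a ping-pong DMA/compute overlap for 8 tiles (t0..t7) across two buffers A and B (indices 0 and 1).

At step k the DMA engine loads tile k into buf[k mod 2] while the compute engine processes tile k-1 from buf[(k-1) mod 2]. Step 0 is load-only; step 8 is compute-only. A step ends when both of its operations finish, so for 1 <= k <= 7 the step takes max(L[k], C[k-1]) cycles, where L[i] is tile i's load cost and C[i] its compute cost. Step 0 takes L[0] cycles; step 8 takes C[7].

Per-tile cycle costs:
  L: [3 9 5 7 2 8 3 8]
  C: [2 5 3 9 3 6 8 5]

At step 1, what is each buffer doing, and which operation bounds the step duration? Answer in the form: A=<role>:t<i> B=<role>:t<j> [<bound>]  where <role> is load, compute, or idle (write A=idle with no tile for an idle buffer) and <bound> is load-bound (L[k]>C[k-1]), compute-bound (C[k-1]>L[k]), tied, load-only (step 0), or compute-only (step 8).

step 1: A=compute:t0 B=load:t1 [load-bound]

  0. 3=3c; end=3; A:t0 B:-
  1. max(9,2)=9c; end=12; A:t0 B:t1
  2. max(5,5)=5c; end=17; A:t2 B:t1
  3. max(7,3)=7c; end=24; A:t2 B:t3
  4. max(2,9)=9c; end=33; A:t4 B:t3
  5. max(8,3)=8c; end=41; A:t4 B:t5
  6. max(3,6)=6c; end=47; A:t6 B:t5
  7. max(8,8)=8c; end=55; A:t6 B:t7
  8. 5=5c; end=60; A:t6 B:t7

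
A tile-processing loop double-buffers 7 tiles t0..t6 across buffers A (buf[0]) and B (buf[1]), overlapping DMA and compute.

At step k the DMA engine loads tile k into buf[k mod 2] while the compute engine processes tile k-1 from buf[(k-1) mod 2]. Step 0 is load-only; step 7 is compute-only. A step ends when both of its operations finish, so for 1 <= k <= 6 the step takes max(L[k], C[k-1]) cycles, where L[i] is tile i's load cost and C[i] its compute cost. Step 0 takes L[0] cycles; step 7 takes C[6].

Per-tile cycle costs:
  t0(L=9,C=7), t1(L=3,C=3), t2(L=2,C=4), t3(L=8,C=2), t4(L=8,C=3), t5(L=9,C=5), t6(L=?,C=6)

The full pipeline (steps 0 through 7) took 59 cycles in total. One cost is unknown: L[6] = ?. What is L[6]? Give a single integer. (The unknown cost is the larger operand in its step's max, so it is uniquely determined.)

step 0 | dur = L[0]=9 = 9
step 1 | dur = max(L[1]=3, C[0]=7) = 7
step 2 | dur = max(L[2]=2, C[1]=3) = 3
step 3 | dur = max(L[3]=8, C[2]=4) = 8
step 4 | dur = max(L[4]=8, C[3]=2) = 8
step 5 | dur = max(L[5]=9, C[4]=3) = 9
step 6 | dur = max(L[6]=?, C[5]=5) = L[6]  (unknown; binding)
step 7 | dur = C[6]=6 = 6
sum of known step durations = 50
dur[6] = total - known = 59 - 50 = 9
L[6] is the binding max in step 6, so L[6] = dur[6] = 9

L[6] = 9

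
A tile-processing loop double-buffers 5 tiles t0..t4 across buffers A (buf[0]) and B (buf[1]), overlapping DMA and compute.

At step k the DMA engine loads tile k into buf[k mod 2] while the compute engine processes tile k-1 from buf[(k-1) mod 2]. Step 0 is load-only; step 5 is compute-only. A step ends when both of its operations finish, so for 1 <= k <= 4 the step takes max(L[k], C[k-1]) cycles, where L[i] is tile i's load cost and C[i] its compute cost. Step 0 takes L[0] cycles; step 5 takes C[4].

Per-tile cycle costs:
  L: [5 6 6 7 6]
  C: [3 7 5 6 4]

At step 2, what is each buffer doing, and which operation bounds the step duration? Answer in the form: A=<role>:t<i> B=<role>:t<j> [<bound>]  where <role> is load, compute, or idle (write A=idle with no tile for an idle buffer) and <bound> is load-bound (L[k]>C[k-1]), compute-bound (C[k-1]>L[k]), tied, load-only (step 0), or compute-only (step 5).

step 2: A=load:t2 B=compute:t1 [compute-bound]

k=0 load=t0/5c comp=- wait=5 total=5
k=1 load=t1/6c comp=t0/3c wait=6 total=11
k=2 load=t2/6c comp=t1/7c wait=7 total=18
k=3 load=t3/7c comp=t2/5c wait=7 total=25
k=4 load=t4/6c comp=t3/6c wait=6 total=31
k=5 load=- comp=t4/4c wait=4 total=35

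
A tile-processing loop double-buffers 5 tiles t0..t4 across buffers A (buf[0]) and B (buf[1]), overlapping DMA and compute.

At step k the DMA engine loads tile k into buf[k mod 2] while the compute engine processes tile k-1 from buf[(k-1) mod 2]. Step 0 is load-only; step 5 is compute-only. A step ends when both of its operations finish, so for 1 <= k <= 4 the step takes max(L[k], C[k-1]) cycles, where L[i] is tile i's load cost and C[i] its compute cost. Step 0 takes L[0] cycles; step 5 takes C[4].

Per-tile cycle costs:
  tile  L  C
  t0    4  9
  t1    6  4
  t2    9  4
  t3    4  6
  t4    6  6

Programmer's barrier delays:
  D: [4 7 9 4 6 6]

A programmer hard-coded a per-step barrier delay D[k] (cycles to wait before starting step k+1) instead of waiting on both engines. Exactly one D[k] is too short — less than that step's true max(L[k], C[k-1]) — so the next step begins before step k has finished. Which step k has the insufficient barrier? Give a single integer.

hazard at step 1

step 0: need L[0]=4 = 4; D[0]=4 ok
step 1: need max(L[1]=6,C[0]=9) = 9; D[1]=7 SHORT
step 2: need max(L[2]=9,C[1]=4) = 9; D[2]=9 ok
step 3: need max(L[3]=4,C[2]=4) = 4; D[3]=4 ok
step 4: need max(L[4]=6,C[3]=6) = 6; D[4]=6 ok
step 5: need C[4]=6 = 6; D[5]=6 ok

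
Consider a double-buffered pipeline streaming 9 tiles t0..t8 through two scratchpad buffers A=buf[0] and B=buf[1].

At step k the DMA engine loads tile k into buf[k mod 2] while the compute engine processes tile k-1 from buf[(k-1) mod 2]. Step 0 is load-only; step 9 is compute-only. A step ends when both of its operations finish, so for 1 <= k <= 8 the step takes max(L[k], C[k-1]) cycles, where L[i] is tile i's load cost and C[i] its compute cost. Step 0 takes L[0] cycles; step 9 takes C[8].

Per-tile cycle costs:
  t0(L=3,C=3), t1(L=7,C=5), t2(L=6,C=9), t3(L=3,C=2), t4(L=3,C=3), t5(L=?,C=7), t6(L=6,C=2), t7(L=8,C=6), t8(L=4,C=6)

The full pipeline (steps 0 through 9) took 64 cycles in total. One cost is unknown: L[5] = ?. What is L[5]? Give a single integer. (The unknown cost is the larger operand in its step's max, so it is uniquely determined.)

L[5] = 9

step 0 = dur = L[0]=3 = 3
step 1 = dur = max(L[1]=7, C[0]=3) = 7
step 2 = dur = max(L[2]=6, C[1]=5) = 6
step 3 = dur = max(L[3]=3, C[2]=9) = 9
step 4 = dur = max(L[4]=3, C[3]=2) = 3
step 5 = dur = max(L[5]=?, C[4]=3) = L[5]  (unknown; binding)
step 6 = dur = max(L[6]=6, C[5]=7) = 7
step 7 = dur = max(L[7]=8, C[6]=2) = 8
step 8 = dur = max(L[8]=4, C[7]=6) = 6
step 9 = dur = C[8]=6 = 6
sum of known step durations = 55
dur[5] = total - known = 64 - 55 = 9
L[5] is the binding max in step 5, so L[5] = dur[5] = 9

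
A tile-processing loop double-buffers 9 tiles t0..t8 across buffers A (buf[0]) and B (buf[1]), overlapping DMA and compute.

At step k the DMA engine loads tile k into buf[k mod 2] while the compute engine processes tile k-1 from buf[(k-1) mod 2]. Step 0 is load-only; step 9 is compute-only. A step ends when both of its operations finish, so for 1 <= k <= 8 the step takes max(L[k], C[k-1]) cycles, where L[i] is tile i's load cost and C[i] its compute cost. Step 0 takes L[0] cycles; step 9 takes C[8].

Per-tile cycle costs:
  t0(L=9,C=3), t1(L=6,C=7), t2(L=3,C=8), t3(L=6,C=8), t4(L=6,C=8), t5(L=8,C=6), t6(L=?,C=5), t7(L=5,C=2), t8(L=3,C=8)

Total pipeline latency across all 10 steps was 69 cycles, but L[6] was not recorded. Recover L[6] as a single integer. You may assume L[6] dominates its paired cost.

L[6] = 7

step 0: dur = L[0]=9 = 9
step 1: dur = max(L[1]=6, C[0]=3) = 6
step 2: dur = max(L[2]=3, C[1]=7) = 7
step 3: dur = max(L[3]=6, C[2]=8) = 8
step 4: dur = max(L[4]=6, C[3]=8) = 8
step 5: dur = max(L[5]=8, C[4]=8) = 8
step 6: dur = max(L[6]=?, C[5]=6) = L[6]  (unknown; binding)
step 7: dur = max(L[7]=5, C[6]=5) = 5
step 8: dur = max(L[8]=3, C[7]=2) = 3
step 9: dur = C[8]=8 = 8
sum of known step durations = 62
dur[6] = total - known = 69 - 62 = 7
L[6] is the binding max in step 6, so L[6] = dur[6] = 7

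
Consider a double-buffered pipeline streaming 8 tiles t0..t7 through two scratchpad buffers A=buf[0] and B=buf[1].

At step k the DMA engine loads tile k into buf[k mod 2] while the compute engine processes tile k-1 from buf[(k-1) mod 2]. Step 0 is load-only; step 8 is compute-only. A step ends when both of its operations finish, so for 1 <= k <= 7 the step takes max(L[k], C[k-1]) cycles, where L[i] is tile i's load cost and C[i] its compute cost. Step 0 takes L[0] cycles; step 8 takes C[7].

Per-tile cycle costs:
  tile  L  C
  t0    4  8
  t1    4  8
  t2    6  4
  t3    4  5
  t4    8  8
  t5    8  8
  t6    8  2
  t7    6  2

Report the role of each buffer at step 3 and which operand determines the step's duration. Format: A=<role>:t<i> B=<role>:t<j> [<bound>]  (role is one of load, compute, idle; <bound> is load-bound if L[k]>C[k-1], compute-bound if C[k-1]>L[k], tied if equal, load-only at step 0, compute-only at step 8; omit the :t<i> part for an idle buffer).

[0] DMA t0→A (4c) ∥ CU idle ⇒ 4c, clock 4
[1] DMA t1→B (4c) ∥ CU A:t0 (8c) ⇒ 8c, clock 12
[2] DMA t2→A (6c) ∥ CU B:t1 (8c) ⇒ 8c, clock 20
[3] DMA t3→B (4c) ∥ CU A:t2 (4c) ⇒ 4c, clock 24
[4] DMA t4→A (8c) ∥ CU B:t3 (5c) ⇒ 8c, clock 32
[5] DMA t5→B (8c) ∥ CU A:t4 (8c) ⇒ 8c, clock 40
[6] DMA t6→A (8c) ∥ CU B:t5 (8c) ⇒ 8c, clock 48
[7] DMA t7→B (6c) ∥ CU A:t6 (2c) ⇒ 6c, clock 54
[8] DMA idle ∥ CU B:t7 (2c) ⇒ 2c, clock 56

step 3: A=compute:t2 B=load:t3 [tied]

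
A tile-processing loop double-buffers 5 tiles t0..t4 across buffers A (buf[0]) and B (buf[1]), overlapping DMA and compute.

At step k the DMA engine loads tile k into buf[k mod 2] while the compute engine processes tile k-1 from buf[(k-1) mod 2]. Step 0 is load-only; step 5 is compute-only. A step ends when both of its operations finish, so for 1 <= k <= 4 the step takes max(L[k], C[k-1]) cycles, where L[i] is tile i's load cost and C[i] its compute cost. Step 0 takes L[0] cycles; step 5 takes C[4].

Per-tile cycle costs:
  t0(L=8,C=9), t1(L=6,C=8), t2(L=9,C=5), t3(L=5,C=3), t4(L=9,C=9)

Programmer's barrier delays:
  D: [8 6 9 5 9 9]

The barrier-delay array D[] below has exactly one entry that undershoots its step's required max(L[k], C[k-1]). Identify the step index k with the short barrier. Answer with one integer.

hazard at step 1

step 0: need L[0]=8 = 8; D[0]=8 ok
step 1: need max(L[1]=6,C[0]=9) = 9; D[1]=6 SHORT
step 2: need max(L[2]=9,C[1]=8) = 9; D[2]=9 ok
step 3: need max(L[3]=5,C[2]=5) = 5; D[3]=5 ok
step 4: need max(L[4]=9,C[3]=3) = 9; D[4]=9 ok
step 5: need C[4]=9 = 9; D[5]=9 ok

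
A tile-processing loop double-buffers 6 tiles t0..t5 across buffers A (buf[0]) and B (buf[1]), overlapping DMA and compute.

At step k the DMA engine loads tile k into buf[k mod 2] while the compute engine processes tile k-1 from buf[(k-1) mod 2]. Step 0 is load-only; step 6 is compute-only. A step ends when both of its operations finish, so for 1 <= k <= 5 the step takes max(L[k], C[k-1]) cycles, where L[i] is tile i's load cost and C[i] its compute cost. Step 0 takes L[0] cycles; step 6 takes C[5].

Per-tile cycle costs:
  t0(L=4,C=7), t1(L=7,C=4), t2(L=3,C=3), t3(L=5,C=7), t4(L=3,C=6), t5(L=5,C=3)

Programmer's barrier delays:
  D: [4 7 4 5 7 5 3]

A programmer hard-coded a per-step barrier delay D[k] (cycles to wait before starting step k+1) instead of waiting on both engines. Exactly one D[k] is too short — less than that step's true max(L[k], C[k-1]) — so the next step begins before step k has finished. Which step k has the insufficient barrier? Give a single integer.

hazard at step 5

k=0 barrier L[0]=4→4c, D[0]=4 ok
k=1 barrier max(L[1]=7,C[0]=7)→7c, D[1]=7 ok
k=2 barrier max(L[2]=3,C[1]=4)→4c, D[2]=4 ok
k=3 barrier max(L[3]=5,C[2]=3)→5c, D[3]=5 ok
k=4 barrier max(L[4]=3,C[3]=7)→7c, D[4]=7 ok
k=5 barrier max(L[5]=5,C[4]=6)→6c, D[5]=5 SHORT
k=6 barrier C[5]=3→3c, D[6]=3 ok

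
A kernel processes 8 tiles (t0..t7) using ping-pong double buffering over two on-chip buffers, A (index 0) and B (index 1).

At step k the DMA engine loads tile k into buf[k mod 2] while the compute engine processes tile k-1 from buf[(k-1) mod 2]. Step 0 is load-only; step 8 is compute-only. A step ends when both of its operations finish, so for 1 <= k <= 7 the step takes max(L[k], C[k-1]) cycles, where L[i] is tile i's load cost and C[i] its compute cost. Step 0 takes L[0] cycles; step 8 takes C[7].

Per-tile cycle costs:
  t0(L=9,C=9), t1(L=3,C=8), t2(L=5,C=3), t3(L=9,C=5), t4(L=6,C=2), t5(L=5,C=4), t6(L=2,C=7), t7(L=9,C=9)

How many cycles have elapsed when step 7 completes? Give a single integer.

  0. 9=9c; end=9; A:t0 B:-
  1. max(3,9)=9c; end=18; A:t0 B:t1
  2. max(5,8)=8c; end=26; A:t2 B:t1
  3. max(9,3)=9c; end=35; A:t2 B:t3
  4. max(6,5)=6c; end=41; A:t4 B:t3
  5. max(5,2)=5c; end=46; A:t4 B:t5
  6. max(2,4)=4c; end=50; A:t6 B:t5
  7. max(9,7)=9c; end=59; A:t6 B:t7
  8. 9=9c; end=68; A:t6 B:t7

end_cycle[7] = 59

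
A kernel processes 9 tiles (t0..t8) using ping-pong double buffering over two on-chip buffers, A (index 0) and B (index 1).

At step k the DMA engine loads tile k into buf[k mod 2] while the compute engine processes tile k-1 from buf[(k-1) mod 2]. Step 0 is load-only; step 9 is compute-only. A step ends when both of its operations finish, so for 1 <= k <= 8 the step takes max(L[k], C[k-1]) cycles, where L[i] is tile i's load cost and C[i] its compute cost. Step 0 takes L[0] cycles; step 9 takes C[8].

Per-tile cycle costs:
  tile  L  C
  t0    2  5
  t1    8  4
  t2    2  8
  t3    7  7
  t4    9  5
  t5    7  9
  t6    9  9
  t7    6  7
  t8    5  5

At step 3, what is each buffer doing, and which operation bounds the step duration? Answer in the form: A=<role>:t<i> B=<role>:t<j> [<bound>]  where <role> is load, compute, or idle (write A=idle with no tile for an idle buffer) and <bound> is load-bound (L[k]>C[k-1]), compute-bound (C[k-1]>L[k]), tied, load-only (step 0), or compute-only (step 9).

step 3: A=compute:t2 B=load:t3 [compute-bound]

  0. 2=2c; end=2; A:t0 B:-
  1. max(8,5)=8c; end=10; A:t0 B:t1
  2. max(2,4)=4c; end=14; A:t2 B:t1
  3. max(7,8)=8c; end=22; A:t2 B:t3
  4. max(9,7)=9c; end=31; A:t4 B:t3
  5. max(7,5)=7c; end=38; A:t4 B:t5
  6. max(9,9)=9c; end=47; A:t6 B:t5
  7. max(6,9)=9c; end=56; A:t6 B:t7
  8. max(5,7)=7c; end=63; A:t8 B:t7
  9. 5=5c; end=68; A:t8 B:t7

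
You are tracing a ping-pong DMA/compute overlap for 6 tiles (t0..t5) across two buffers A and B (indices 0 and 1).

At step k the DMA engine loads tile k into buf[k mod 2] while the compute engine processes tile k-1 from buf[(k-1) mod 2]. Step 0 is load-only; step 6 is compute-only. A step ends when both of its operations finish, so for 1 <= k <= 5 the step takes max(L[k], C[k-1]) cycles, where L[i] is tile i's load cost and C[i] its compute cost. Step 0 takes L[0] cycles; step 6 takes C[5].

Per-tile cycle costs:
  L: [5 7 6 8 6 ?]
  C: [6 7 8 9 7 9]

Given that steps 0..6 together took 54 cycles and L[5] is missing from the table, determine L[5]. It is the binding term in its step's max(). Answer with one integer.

L[5] = 9

step 0 → dur = L[0]=5 = 5
step 1 → dur = max(L[1]=7, C[0]=6) = 7
step 2 → dur = max(L[2]=6, C[1]=7) = 7
step 3 → dur = max(L[3]=8, C[2]=8) = 8
step 4 → dur = max(L[4]=6, C[3]=9) = 9
step 5 → dur = max(L[5]=?, C[4]=7) = L[5]  (unknown; binding)
step 6 → dur = C[5]=9 = 9
sum of known step durations = 45
dur[5] = total - known = 54 - 45 = 9
L[5] is the binding max in step 5, so L[5] = dur[5] = 9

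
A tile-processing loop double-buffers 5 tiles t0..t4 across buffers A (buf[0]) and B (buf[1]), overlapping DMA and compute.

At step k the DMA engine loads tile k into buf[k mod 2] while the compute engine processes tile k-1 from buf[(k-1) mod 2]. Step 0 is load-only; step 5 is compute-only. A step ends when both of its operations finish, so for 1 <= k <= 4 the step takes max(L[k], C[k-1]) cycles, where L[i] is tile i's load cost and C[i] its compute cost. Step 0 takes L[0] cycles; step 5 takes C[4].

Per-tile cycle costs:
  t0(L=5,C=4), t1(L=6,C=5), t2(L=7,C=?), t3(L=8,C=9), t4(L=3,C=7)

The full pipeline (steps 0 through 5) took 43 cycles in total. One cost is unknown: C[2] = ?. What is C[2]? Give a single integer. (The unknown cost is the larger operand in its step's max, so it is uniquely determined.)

step 0 → dur = L[0]=5 = 5
step 1 → dur = max(L[1]=6, C[0]=4) = 6
step 2 → dur = max(L[2]=7, C[1]=5) = 7
step 3 → dur = max(L[3]=8, C[2]=?) = C[2]  (unknown; binding)
step 4 → dur = max(L[4]=3, C[3]=9) = 9
step 5 → dur = C[4]=7 = 7
sum of known step durations = 34
dur[3] = total - known = 43 - 34 = 9
C[2] is the binding max in step 3, so C[2] = dur[3] = 9

C[2] = 9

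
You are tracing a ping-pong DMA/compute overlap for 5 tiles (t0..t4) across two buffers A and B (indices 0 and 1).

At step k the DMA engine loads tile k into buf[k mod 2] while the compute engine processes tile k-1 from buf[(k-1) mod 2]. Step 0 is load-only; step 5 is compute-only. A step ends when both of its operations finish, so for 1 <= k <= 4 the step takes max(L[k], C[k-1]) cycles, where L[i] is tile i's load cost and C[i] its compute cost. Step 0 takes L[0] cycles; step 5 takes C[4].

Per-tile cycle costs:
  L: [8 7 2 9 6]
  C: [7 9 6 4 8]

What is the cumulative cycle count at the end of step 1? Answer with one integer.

end_cycle[1] = 15

k=0 load=t0/8c comp=- wait=8 total=8
k=1 load=t1/7c comp=t0/7c wait=7 total=15
k=2 load=t2/2c comp=t1/9c wait=9 total=24
k=3 load=t3/9c comp=t2/6c wait=9 total=33
k=4 load=t4/6c comp=t3/4c wait=6 total=39
k=5 load=- comp=t4/8c wait=8 total=47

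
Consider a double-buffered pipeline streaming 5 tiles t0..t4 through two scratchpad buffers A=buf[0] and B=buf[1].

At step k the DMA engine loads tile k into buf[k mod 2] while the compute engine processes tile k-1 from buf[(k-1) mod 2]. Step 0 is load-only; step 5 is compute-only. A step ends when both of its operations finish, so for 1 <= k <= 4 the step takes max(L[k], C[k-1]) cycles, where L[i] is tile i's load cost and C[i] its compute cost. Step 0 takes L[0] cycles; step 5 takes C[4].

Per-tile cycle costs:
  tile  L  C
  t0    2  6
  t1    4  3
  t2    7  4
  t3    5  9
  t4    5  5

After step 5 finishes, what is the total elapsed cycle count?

[0] DMA t0→A (2c) ∥ CU idle ⇒ 2c, clock 2
[1] DMA t1→B (4c) ∥ CU A:t0 (6c) ⇒ 6c, clock 8
[2] DMA t2→A (7c) ∥ CU B:t1 (3c) ⇒ 7c, clock 15
[3] DMA t3→B (5c) ∥ CU A:t2 (4c) ⇒ 5c, clock 20
[4] DMA t4→A (5c) ∥ CU B:t3 (9c) ⇒ 9c, clock 29
[5] DMA idle ∥ CU A:t4 (5c) ⇒ 5c, clock 34

end_cycle[5] = 34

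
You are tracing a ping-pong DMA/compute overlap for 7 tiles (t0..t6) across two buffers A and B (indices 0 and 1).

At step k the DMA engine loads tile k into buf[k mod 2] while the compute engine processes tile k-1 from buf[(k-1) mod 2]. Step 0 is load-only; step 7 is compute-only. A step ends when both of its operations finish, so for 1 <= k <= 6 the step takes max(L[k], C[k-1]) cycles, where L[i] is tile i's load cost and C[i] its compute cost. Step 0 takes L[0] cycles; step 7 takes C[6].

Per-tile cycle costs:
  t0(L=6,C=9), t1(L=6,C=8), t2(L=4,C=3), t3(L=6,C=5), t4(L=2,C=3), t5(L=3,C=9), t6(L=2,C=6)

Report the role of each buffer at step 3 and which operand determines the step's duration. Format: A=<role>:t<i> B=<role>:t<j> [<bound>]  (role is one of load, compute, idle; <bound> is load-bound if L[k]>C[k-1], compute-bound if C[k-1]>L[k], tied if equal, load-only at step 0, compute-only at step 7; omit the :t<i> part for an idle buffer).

step 3: A=compute:t2 B=load:t3 [load-bound]

k=0 load=t0/6c comp=- wait=6 total=6
k=1 load=t1/6c comp=t0/9c wait=9 total=15
k=2 load=t2/4c comp=t1/8c wait=8 total=23
k=3 load=t3/6c comp=t2/3c wait=6 total=29
k=4 load=t4/2c comp=t3/5c wait=5 total=34
k=5 load=t5/3c comp=t4/3c wait=3 total=37
k=6 load=t6/2c comp=t5/9c wait=9 total=46
k=7 load=- comp=t6/6c wait=6 total=52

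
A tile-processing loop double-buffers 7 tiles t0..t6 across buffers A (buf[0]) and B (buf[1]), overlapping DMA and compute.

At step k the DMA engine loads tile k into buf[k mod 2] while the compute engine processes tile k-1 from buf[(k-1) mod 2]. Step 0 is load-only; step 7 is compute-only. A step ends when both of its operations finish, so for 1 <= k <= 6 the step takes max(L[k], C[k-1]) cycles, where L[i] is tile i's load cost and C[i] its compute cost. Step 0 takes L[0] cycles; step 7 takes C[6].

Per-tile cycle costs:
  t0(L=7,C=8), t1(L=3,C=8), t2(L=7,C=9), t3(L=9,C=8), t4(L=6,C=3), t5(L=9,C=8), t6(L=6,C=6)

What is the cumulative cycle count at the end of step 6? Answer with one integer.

  0. 7=7c; end=7; A:t0 B:-
  1. max(3,8)=8c; end=15; A:t0 B:t1
  2. max(7,8)=8c; end=23; A:t2 B:t1
  3. max(9,9)=9c; end=32; A:t2 B:t3
  4. max(6,8)=8c; end=40; A:t4 B:t3
  5. max(9,3)=9c; end=49; A:t4 B:t5
  6. max(6,8)=8c; end=57; A:t6 B:t5
  7. 6=6c; end=63; A:t6 B:t5

end_cycle[6] = 57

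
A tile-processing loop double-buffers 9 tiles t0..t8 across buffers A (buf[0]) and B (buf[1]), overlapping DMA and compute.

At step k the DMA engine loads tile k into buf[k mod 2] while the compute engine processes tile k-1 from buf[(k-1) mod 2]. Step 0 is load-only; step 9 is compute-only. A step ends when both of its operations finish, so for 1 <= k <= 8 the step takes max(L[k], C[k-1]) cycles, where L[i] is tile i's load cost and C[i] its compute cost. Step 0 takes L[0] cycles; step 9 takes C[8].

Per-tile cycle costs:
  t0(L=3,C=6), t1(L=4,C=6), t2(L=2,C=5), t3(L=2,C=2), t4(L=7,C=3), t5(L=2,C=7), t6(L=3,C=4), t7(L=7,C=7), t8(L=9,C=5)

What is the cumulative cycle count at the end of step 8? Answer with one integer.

[0] DMA t0→A (3c) ∥ CU idle ⇒ 3c, clock 3
[1] DMA t1→B (4c) ∥ CU A:t0 (6c) ⇒ 6c, clock 9
[2] DMA t2→A (2c) ∥ CU B:t1 (6c) ⇒ 6c, clock 15
[3] DMA t3→B (2c) ∥ CU A:t2 (5c) ⇒ 5c, clock 20
[4] DMA t4→A (7c) ∥ CU B:t3 (2c) ⇒ 7c, clock 27
[5] DMA t5→B (2c) ∥ CU A:t4 (3c) ⇒ 3c, clock 30
[6] DMA t6→A (3c) ∥ CU B:t5 (7c) ⇒ 7c, clock 37
[7] DMA t7→B (7c) ∥ CU A:t6 (4c) ⇒ 7c, clock 44
[8] DMA t8→A (9c) ∥ CU B:t7 (7c) ⇒ 9c, clock 53
[9] DMA idle ∥ CU A:t8 (5c) ⇒ 5c, clock 58

end_cycle[8] = 53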